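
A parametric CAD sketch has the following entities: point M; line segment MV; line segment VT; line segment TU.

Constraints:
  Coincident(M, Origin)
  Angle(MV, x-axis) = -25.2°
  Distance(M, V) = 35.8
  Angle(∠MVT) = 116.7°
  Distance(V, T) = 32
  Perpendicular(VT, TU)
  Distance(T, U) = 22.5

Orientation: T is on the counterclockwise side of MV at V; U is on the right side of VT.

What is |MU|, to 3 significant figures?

72.7

M is at the origin; MV runs at -25.2° with length 35.8, so V = 35.8·(cos -25.2°, sin -25.2°) = (32.4, -15.2). ∠MVT = 116.7°, so VT runs at -25.2° + (180° − 116.7°) = 38.1° from the x-axis; with |VT| = 32.0, T = V + 32.0·(cos 38.1°, sin 38.1°) = (57.6, 4.50). The perpendicularity gives TU at right angles to VT; with |TU| = 22.5 on the right of VT, U = T + 22.5·(0.617, -0.787) = (71.5, -13.2). Then |MU| = |U − M| = 72.7.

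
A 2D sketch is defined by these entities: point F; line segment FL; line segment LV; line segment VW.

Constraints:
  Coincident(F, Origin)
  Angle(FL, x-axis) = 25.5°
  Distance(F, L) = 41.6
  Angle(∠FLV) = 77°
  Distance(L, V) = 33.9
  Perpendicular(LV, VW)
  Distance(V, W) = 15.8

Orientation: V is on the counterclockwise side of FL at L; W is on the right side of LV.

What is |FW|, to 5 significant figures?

61.448

F is at the origin; FL runs at 25.5° with length 41.6, so L = 41.6·(cos 25.5°, sin 25.5°) = (37.548, 17.909). ∠FLV = 77.0°, so LV runs at 25.5° + (180° − 77.0°) = 128.50° from the x-axis; with |LV| = 33.9, V = L + 33.9·(cos 128.50°, sin 128.50°) = (16.444, 44.440). LV is perpendicular to VW; with |VW| = 15.8 on the right of LV, W = V + 15.8·(0.78261, 0.62251) = (28.810, 54.275). Then |FW| = |W − F| = 61.448.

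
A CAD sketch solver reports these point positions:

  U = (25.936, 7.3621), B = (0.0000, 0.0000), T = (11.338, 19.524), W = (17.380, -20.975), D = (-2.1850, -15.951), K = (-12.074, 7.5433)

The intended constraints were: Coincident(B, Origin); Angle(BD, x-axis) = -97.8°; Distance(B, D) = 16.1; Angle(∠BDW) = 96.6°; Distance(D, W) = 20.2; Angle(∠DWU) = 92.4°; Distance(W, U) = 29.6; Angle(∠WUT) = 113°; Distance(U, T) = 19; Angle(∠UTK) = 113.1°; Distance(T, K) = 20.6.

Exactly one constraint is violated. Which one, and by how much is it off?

Distance(T, K) = 20.6 — off by 5.70.

B = (0.00, 0.00) ✓; BD at -97.80° ✓; |BD| = 16.10 ✓; ∠BDW = 96.60° ✓; |DW| = 20.20 ✓; ∠DWU = 92.40° ✓; |WU| = 29.60 ✓; ∠WUT = 113.0° ✓; |UT| = 19.00 ✓; ∠UTK = 113.1° ✓; |TK| = 26.30 ✗.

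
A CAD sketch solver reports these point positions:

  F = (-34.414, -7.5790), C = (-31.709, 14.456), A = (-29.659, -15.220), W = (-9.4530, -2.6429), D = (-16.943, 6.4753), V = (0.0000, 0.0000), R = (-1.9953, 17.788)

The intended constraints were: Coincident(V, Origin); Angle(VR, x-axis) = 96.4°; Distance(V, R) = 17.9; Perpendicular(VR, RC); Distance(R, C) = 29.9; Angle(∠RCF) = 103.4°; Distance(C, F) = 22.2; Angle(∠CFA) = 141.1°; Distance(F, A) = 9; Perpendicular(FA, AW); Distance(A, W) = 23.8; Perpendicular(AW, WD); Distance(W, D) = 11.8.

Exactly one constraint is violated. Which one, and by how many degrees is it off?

Perpendicular(AW, WD) — off by 7.50°.

V = (0.00, 0.00) ✓; VR at 96.40° ✓; |VR| = 17.90 ✓; ∠(VR, RC) = 90.00° ✓; |RC| = 29.90 ✓; ∠RCF = 103.4° ✓; |CF| = 22.20 ✓; ∠CFA = 141.1° ✓; |FA| = 9.000 ✓; ∠(FA, AW) = 90.01° ✓; |AW| = 23.80 ✓; ∠(AW, WD) = 97.50° ✗; |WD| = 11.80 ✓.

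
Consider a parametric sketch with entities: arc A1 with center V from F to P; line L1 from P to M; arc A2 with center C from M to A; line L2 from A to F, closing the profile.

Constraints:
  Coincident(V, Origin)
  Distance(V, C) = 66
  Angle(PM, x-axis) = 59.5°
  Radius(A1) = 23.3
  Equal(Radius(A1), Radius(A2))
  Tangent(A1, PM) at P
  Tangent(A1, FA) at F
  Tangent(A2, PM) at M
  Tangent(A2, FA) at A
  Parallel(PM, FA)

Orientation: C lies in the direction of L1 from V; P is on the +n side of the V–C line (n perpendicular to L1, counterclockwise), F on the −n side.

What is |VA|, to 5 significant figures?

69.992

The slot axis is L1's direction at 59.5°, so u = (cos 59.5°, sin 59.5°) = (0.50754, 0.86163) and n = (−sin 59.5°, cos 59.5°) = (-0.86163, 0.50754). V is at the origin and C lies 66.0 along u from V, so C = 66.0·u = (33.498, 56.868). Tangency of A1 to both parallel lines with radius 23.3 puts P and F at V ± 23.3·n: P = (-20.076, 11.826), F = (20.076, -11.826). Equal radii place M and A the same way about C: M = C + 23.3·n = (13.422, 68.693), A = C − 23.3·n = (53.573, 45.042). Then |VA| = |A − V| = 69.992.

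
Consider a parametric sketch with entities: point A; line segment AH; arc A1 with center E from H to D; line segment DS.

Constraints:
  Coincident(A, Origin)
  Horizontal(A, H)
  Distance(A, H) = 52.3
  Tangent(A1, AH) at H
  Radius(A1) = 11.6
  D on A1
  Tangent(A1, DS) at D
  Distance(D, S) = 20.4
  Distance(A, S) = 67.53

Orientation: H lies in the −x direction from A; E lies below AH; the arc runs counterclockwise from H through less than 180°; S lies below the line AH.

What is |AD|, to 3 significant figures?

65.2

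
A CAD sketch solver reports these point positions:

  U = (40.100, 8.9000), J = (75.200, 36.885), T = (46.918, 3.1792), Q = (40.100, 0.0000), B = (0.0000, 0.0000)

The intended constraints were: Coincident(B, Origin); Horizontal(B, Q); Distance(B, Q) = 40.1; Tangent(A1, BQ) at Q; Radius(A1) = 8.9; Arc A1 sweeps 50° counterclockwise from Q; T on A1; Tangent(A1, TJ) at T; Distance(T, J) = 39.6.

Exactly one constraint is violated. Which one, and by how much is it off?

Distance(T, J) = 39.6 — off by 4.40.

B = (0.00, 0.00) ✓; B.y = 0.00, Q.y = 0.00 ✓; |BQ| = 40.10 ✓; ∠(UQ, QB) = 90.00° ✓; |UQ| = 8.900 ✓; bearing(U→T) − bearing(U→Q) = 50.00° ✓; |UT| = 8.900 ✓; ∠(UT, TJ) = 90.00° ✓; |TJ| = 44.00 ✗.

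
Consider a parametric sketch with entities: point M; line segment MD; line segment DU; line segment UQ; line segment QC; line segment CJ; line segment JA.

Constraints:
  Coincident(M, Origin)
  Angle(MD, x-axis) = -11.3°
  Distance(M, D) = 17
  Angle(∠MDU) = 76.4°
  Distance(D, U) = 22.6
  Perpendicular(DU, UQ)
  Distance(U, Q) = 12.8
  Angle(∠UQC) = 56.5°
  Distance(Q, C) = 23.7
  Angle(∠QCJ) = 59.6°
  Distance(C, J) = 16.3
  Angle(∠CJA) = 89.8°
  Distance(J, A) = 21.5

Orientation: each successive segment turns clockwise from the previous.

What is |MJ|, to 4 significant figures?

27.50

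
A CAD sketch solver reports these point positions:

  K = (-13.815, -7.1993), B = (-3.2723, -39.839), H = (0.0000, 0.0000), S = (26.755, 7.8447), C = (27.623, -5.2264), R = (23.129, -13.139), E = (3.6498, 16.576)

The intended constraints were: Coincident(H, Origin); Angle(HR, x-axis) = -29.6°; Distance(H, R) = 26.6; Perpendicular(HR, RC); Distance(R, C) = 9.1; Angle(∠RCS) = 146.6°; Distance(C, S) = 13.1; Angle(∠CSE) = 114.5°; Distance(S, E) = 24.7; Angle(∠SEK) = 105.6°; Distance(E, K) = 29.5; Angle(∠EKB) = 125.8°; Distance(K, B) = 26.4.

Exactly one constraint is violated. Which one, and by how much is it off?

Distance(K, B) = 26.4 — off by 7.90.

H = (0.00, 0.00) ✓; HR at -29.60° ✓; |HR| = 26.60 ✓; ∠(HR, RC) = 90.01° ✓; |RC| = 9.100 ✓; ∠RCS = 146.6° ✓; |CS| = 13.10 ✓; ∠CSE = 114.5° ✓; |SE| = 24.70 ✓; ∠SEK = 105.6° ✓; |EK| = 29.50 ✓; ∠EKB = 125.8° ✓; |KB| = 34.30 ✗.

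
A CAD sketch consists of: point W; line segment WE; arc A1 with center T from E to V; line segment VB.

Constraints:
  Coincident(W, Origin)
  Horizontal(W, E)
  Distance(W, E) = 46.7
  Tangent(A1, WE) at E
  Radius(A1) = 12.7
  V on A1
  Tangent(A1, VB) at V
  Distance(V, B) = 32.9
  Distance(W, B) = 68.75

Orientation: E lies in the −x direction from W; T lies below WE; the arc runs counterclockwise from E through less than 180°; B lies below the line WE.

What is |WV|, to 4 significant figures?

61.09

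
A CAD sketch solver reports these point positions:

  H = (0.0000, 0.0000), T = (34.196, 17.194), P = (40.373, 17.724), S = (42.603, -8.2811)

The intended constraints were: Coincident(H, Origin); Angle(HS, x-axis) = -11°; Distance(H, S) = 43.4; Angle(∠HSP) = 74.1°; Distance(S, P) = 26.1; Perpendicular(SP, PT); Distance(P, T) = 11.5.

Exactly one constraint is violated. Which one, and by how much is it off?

Distance(P, T) = 11.5 — off by 5.30.

H = (0.00, 0.00) ✓; HS at -11.00° ✓; |HS| = 43.40 ✓; ∠HSP = 74.10° ✓; |SP| = 26.10 ✓; ∠(SP, PT) = 90.00° ✓; |PT| = 6.200 ✗.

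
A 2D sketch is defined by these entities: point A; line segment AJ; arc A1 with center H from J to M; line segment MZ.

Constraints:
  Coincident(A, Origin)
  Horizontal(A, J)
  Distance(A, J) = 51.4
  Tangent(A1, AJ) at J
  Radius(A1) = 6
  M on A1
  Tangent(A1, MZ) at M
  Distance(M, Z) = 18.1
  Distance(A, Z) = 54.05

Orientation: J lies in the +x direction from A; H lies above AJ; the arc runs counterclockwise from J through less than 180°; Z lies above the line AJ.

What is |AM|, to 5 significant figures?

57.362

Checks: |HM| = 6.000 ✓; ∠(HM, MZ) = 90.00° ✓; |MZ| = 18.10 ✓; |AZ| = 54.05 ✓.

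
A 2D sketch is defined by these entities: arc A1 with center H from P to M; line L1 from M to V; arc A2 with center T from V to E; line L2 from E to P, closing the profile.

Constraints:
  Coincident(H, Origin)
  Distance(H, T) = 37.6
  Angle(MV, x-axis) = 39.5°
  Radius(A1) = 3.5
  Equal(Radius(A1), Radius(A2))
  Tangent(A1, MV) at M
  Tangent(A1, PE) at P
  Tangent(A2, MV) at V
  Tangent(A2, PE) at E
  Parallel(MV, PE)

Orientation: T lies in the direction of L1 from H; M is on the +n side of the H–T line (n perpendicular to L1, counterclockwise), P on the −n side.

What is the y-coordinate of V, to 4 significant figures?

26.62

Tangency of A1 to both parallel lines with radius 3.5 puts M and P at H ± 3.5·n: M = (-2.226, 2.701), P = (2.226, -2.701). Equal radii place V and E the same way about T: V = T + 3.5·n = (26.79, 26.62), E = T − 3.5·n = (31.24, 21.22). So V.y = 26.62.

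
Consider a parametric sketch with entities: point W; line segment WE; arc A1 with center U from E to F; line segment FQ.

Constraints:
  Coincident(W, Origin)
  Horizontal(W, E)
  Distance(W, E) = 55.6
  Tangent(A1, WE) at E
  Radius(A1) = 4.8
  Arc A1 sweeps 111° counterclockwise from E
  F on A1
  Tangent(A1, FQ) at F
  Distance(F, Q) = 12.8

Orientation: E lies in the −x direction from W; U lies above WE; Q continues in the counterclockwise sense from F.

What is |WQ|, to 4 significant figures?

58.69

W is at the origin; W and E share the same y with |WE| = 55.6 and E on the −x side, so E = (-55.60, 0.000). Tangency of A1 to WE means the radius UE is perpendicular to WE, so U = E + (0, 4.8) = (-55.60, 4.800). On A1, E sits at bearing -90° from U; a 111° counterclockwise sweep puts F at bearing 21°, so F = U + 4.8·(cos 21°, sin 21°) = (-51.12, 6.520). The tangent condition forces UF to be normal to FQ, so FQ runs along (−sin 21°, cos 21°); with |FQ| = 12.8, Q = (-55.71, 18.47). Then |WQ| = |Q − W| = 58.69.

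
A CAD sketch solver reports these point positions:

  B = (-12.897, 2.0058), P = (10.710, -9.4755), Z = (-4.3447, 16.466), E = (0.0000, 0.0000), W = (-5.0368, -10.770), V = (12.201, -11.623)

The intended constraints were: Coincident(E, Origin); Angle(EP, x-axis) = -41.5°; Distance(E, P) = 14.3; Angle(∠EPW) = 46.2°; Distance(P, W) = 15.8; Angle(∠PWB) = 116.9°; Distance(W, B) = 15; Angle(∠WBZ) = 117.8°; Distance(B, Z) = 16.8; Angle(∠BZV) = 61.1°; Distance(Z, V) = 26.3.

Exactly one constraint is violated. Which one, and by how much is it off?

Distance(Z, V) = 26.3 — off by 6.30.

E = (0.00, 0.00) ✓; EP at -41.50° ✓; |EP| = 14.30 ✓; ∠EPW = 46.20° ✓; |PW| = 15.80 ✓; ∠PWB = 116.9° ✓; |WB| = 15.00 ✓; ∠WBZ = 117.8° ✓; |BZ| = 16.80 ✓; ∠BZV = 61.10° ✓; |ZV| = 32.60 ✗.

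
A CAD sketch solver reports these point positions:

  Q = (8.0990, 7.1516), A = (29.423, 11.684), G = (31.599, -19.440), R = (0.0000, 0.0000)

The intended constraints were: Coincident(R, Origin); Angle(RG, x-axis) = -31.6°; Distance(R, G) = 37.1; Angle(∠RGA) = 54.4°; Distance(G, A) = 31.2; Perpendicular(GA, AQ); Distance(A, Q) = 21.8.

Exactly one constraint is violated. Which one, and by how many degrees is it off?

Perpendicular(GA, AQ) — off by 8.00°.

R = (0.00, 0.00) ✓; RG at -31.60° ✓; |RG| = 37.10 ✓; ∠RGA = 54.40° ✓; |GA| = 31.20 ✓; ∠(GA, AQ) = 98.00° ✗; |AQ| = 21.80 ✓.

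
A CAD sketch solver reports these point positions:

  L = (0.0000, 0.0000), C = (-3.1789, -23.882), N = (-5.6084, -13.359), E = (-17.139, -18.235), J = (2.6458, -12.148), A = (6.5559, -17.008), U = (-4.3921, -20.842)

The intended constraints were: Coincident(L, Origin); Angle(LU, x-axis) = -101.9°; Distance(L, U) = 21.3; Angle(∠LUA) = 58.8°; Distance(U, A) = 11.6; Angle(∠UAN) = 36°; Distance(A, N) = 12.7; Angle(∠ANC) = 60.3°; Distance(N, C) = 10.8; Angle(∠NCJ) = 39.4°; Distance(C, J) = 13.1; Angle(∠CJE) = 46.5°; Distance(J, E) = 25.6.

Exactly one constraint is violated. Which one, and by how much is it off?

Distance(J, E) = 25.6 — off by 4.90.

L = (0.00, 0.00) ✓; LU at -101.9° ✓; |LU| = 21.30 ✓; ∠LUA = 58.80° ✓; |UA| = 11.60 ✓; ∠UAN = 36.00° ✓; |AN| = 12.70 ✓; ∠ANC = 60.30° ✓; |NC| = 10.80 ✓; ∠NCJ = 39.40° ✓; |CJ| = 13.10 ✓; ∠CJE = 46.50° ✓; |JE| = 20.70 ✗.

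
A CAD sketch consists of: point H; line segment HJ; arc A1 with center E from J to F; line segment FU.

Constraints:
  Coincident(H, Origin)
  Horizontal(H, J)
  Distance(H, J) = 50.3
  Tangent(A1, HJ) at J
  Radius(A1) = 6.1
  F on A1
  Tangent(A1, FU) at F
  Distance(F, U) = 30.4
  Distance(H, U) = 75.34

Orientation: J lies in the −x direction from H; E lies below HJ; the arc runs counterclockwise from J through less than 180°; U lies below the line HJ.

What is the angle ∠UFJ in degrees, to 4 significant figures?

147.4°

Checks: |EF| = 6.100 ✓; ∠(EF, FU) = 90.00° ✓; |FU| = 30.40 ✓; |HU| = 75.34 ✓.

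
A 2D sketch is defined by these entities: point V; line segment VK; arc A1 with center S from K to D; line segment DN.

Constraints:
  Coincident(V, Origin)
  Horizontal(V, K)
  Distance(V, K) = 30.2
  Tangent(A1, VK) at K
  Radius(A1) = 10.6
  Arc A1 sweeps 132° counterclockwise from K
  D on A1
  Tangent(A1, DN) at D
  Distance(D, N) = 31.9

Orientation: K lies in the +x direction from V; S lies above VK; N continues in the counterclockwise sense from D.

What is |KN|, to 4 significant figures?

43.53

V is at the origin; V and K share the same y with |VK| = 30.2 and K on the +x side, so K = (30.20, 0.000). A1 meets VK tangentially, so SK is at right angles to VK, so S = K + (0, 10.6) = (30.20, 10.60). On A1, K sits at bearing -90° from S; a 132° counterclockwise sweep puts D at bearing 42°, so D = S + 10.6·(cos 42°, sin 42°) = (38.08, 17.69). The tangent condition forces SD to be normal to DN, so DN runs along (−sin 42°, cos 42°); with |DN| = 31.9, N = (16.73, 41.40). Then |KN| = |N − K| = 43.53.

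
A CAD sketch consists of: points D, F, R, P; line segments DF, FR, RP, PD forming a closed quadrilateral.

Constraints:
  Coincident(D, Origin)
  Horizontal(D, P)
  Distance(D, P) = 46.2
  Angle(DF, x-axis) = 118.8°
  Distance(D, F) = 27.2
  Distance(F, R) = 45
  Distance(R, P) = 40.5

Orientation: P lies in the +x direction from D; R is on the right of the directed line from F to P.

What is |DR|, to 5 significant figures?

17.801

D is at the origin; DP is horizontal with |DP| = 46.2 and P in +x, so P = (46.2, 0). DF runs at 118.8° with |DF| = 27.2, so F = (-13.104, 23.836). R is determined by |FR| = 45.0 and |RP| = 40.5 together: it lies at the intersection of circle(F, 45.0) and circle(P, 40.5). With |FP| = 63.914, the foot of the radical line on FP is 34.967 from F and the perpendicular offset is √(45.0² − 34.967²) = 28.325. Taking the right-of-FP solution: R = (8.7777, -15.486).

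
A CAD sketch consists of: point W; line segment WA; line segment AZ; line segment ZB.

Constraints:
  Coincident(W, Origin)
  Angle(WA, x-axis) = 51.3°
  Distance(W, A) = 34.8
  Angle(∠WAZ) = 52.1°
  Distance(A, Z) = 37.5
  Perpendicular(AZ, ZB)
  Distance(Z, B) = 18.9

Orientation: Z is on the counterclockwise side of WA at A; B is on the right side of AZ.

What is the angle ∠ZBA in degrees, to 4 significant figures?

63.25°

∠WAZ = 52.1°, so AZ runs at 51.3° + (180° − 52.1°) = 179.2° from the x-axis; with |AZ| = 37.5, Z = A + 37.5·(cos 179.2°, sin 179.2°) = (-15.74, 27.68). AZ is perpendicular to ZB; with |ZB| = 18.9 on the right of AZ, B = Z + 18.9·(0.01396, 0.9999) = (-15.47, 46.58). Then cos ∠ZBA = BZ·BA / (|BZ||BA|), giving 63.25°.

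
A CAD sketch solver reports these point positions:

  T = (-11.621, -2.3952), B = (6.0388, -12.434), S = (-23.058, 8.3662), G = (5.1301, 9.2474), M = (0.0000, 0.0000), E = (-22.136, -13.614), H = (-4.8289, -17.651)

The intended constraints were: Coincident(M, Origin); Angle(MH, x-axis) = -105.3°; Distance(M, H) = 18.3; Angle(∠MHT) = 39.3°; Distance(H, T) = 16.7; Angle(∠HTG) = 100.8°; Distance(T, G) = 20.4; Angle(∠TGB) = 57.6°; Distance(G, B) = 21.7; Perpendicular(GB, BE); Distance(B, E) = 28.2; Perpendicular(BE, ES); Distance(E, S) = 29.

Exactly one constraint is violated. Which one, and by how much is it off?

Distance(E, S) = 29 — off by 7.00.

M = (0.00, 0.00) ✓; MH at -105.3° ✓; |MH| = 18.30 ✓; ∠MHT = 39.30° ✓; |HT| = 16.70 ✓; ∠HTG = 100.8° ✓; |TG| = 20.40 ✓; ∠TGB = 57.60° ✓; |GB| = 21.70 ✓; ∠(GB, BE) = 90.00° ✓; |BE| = 28.20 ✓; ∠(BE, ES) = 90.00° ✓; |ES| = 22.00 ✗.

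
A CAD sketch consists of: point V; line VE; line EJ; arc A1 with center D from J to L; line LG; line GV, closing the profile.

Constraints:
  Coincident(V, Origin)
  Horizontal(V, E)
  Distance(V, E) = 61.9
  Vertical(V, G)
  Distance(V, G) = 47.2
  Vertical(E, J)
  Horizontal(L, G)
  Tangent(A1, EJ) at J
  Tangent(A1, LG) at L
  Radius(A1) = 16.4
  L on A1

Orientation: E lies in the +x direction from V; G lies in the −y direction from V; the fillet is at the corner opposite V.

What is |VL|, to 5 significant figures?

65.560

V is at the origin; VE is horizontal with |VE| = 61.9 and E on the +x side, so E = (61.900, 0.0000). V and G share the same x with |VG| = 47.2 and G on the −y side, so G = (0.0000, -47.200). The virtual corner opposite V is at (61.900, -47.200). Since A1 is tangent to EJ there, DJ ⟂ EJ and A1 meets LG tangentially, so DL is at right angles to LG, with radius 16.4, so the center D sits 16.4 in from both sides at D = (45.500, -30.800). That places the tangent points at J = (61.900, -30.800) on EJ and L = (45.500, -47.200) on LG. Then |VL| = |L − V| = 65.560.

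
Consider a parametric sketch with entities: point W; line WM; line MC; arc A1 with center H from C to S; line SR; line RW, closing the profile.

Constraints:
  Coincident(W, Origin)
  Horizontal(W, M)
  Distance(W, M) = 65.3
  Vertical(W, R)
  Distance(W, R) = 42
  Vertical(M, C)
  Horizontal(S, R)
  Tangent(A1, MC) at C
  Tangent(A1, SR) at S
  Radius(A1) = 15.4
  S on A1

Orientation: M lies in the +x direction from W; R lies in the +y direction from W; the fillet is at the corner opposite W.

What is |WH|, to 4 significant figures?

56.55

W is at the origin; WM is horizontal with |WM| = 65.3 and M on the +x side, so M = (65.30, 0.000). WR is vertical with |WR| = 42.0 and R on the +y side, so R = (0.000, 42.00). The virtual corner opposite W is at (65.30, 42.00). The tangent condition forces HC to be normal to MC and the tangent condition forces HS to be normal to SR, with radius 15.4, so the center H sits 15.4 in from both sides at H = (49.90, 26.60). Then |WH| = |H − W| = 56.55.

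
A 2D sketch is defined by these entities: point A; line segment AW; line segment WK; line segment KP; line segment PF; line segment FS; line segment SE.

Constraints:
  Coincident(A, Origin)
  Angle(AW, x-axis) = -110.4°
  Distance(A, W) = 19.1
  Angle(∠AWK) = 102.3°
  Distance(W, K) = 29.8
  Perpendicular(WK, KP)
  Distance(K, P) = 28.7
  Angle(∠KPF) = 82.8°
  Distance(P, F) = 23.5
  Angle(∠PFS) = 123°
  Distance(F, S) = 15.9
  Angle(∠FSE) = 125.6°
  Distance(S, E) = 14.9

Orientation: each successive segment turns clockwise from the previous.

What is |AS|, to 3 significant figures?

8.08

A is at the origin; AW runs at -110.4° with length 19.1, so W = (-6.66, -17.9). ∠AWK = 102.3° gives WK at 172° from the x-axis; with |WK| = 29.8, K = (-36.2, -13.7). WK is perpendicular to KP, so KP runs at 81.9°; with |KP| = 28.7, P = (-32.1, 14.7). ∠KPF = 82.8° gives PF at -15.3° from the x-axis; with |PF| = 23.5, F = (-9.45, 8.51). ∠PFS = 123.0° gives FS at -72.3° from the x-axis; with |FS| = 15.9, S = (-4.62, -6.64). Then |AS| = |S − A| = 8.08.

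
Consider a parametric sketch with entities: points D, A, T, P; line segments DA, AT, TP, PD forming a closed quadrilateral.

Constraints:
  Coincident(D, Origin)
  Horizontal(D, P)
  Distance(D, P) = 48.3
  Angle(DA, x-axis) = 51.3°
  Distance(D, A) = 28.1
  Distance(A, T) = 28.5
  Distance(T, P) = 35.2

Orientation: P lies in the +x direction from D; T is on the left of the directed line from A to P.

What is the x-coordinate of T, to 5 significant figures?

42.999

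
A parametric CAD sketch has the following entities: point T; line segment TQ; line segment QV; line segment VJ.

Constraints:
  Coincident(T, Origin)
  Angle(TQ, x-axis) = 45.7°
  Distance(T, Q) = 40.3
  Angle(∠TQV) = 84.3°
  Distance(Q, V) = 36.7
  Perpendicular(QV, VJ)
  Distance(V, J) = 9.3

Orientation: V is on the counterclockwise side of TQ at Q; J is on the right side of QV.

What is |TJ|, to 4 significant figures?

59.24

∠TQV = 84.3°, so QV runs at 45.7° + (180° − 84.3°) = 141.4° from the x-axis; with |QV| = 36.7, V = Q + 36.7·(cos 141.4°, sin 141.4°) = (-0.5357, 51.74). QV is perpendicular to VJ; with |VJ| = 9.3 on the right of QV, J = V + 9.3·(0.6239, 0.7815) = (5.266, 59.01). Then |TJ| = |J − T| = 59.24.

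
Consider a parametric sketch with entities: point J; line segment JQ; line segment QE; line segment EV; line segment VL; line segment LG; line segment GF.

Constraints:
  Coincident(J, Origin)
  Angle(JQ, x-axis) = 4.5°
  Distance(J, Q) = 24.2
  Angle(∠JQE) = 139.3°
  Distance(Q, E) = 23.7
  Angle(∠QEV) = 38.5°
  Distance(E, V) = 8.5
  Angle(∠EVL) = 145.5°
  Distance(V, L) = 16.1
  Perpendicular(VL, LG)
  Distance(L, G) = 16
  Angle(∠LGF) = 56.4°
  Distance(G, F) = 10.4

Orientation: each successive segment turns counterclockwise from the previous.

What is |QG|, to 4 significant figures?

9.547

J is at the origin; JQ runs at 4.5° with length 24.2, so Q = (24.13, 1.899). ∠JQE = 139.3° gives QE at 45.20° from the x-axis; with |QE| = 23.7, E = (40.83, 18.72). ∠QEV = 38.5° gives EV at -173.3° from the x-axis; with |EV| = 8.5, V = (32.38, 17.72). ∠EVL = 145.5° gives VL at -138.8° from the x-axis; with |VL| = 16.1, L = (20.27, 7.119). VL ⟂ LG, so LG runs at -48.80°; with |LG| = 16.0, G = (30.81, -4.920). Then |QG| = |G − Q| = 9.547.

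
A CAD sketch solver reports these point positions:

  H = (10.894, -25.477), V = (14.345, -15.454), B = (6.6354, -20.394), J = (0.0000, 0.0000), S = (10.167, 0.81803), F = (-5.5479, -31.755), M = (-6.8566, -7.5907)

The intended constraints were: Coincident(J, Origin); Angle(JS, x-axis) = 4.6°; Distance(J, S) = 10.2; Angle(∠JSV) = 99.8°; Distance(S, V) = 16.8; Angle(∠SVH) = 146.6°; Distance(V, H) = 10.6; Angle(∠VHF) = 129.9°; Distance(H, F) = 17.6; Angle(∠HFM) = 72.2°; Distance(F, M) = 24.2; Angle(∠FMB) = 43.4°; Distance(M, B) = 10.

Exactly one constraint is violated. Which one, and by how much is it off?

Distance(M, B) = 10 — off by 8.60.

J = (0.00, 0.00) ✓; JS at 4.600° ✓; |JS| = 10.20 ✓; ∠JSV = 99.80° ✓; |SV| = 16.80 ✓; ∠SVH = 146.6° ✓; |VH| = 10.60 ✓; ∠VHF = 129.9° ✓; |HF| = 17.60 ✓; ∠HFM = 72.20° ✓; |FM| = 24.20 ✓; ∠FMB = 43.40° ✓; |MB| = 18.60 ✗.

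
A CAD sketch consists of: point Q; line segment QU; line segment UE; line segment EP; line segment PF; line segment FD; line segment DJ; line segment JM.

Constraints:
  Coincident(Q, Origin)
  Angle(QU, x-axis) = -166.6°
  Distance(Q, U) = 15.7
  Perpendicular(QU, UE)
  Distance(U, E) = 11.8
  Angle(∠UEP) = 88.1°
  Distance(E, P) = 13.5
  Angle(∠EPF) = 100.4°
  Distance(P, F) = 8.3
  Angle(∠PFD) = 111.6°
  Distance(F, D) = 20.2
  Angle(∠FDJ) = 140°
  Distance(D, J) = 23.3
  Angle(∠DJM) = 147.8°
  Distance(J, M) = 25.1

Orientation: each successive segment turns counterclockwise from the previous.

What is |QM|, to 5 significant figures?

61.609

∠FDJ = 140.0° gives DJ at -156.70° from the x-axis; with |DJ| = 23.3, J = (-40.973, -6.6968). ∠DJM = 147.8° gives JM at -124.50° from the x-axis; with |JM| = 25.1, M = (-55.190, -27.382). Then |QM| = |M − Q| = 61.609.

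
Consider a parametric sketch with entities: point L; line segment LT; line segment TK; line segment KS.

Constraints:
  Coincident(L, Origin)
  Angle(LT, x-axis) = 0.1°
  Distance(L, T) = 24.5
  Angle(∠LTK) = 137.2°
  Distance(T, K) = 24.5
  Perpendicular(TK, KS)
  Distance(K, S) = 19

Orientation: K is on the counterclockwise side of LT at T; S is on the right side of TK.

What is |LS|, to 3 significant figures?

55.5

L is at the origin; LT runs at 0.1° with length 24.5, so T = 24.5·(cos 0.1°, sin 0.1°) = (24.5, 0.0428). ∠LTK = 137.2°, so TK runs at 0.1° + (180° − 137.2°) = 42.9° from the x-axis; with |TK| = 24.5, K = T + 24.5·(cos 42.9°, sin 42.9°) = (42.4, 16.7). The perpendicularity gives KS at right angles to TK; with |KS| = 19.0 on the right of TK, S = K + 19.0·(0.681, -0.733) = (55.4, 2.80). Then |LS| = |S − L| = 55.5.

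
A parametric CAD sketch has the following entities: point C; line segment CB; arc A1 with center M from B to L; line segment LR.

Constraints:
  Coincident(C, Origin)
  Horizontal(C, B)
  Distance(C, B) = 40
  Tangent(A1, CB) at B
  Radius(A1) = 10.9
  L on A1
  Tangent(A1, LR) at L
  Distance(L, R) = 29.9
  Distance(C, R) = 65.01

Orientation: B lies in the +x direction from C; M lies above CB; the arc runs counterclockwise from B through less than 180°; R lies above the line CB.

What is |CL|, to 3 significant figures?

52.1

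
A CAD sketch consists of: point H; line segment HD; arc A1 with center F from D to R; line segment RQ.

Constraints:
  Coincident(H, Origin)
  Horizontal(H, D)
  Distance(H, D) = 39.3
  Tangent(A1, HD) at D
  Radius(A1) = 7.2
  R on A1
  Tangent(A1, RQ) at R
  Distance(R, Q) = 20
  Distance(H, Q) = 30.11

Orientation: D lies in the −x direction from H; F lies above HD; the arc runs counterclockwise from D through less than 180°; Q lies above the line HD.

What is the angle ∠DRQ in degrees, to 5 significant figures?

151.40°

Checks: |FD| = 7.200 ✓; |FR| = 7.200 ✓; ∠(FR, RQ) = 90.00° ✓; |RQ| = 20.00 ✓; |HQ| = 30.11 ✓.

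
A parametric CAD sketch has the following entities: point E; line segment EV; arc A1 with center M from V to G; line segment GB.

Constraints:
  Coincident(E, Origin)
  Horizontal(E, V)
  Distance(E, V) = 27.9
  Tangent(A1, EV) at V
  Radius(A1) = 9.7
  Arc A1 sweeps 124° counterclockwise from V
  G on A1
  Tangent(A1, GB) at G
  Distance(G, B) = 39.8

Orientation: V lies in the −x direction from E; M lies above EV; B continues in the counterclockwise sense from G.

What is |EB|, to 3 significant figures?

63.9

On A1, V sits at bearing -90° from M; a 124° counterclockwise sweep puts G at bearing 34°, so G = M + 9.7·(cos 34°, sin 34°) = (-19.9, 15.1). Tangency of A1 to GB means the radius MG is perpendicular to GB, so GB runs along (−sin 34°, cos 34°); with |GB| = 39.8, B = (-42.1, 48.1). Then |EB| = |B − E| = 63.9.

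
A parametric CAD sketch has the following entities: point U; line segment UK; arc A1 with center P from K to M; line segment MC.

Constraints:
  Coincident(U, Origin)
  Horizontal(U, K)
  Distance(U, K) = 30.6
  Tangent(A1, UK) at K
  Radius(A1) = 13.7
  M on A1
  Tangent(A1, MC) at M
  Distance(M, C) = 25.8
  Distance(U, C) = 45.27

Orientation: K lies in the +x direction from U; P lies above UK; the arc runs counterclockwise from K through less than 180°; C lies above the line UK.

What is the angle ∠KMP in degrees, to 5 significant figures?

20.010°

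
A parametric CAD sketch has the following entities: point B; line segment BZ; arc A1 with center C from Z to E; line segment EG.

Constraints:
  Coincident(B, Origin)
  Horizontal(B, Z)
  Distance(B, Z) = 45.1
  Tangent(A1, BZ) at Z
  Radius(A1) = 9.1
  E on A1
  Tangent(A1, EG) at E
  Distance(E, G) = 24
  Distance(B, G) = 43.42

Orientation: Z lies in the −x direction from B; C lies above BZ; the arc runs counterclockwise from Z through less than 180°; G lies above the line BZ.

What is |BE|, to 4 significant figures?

36.91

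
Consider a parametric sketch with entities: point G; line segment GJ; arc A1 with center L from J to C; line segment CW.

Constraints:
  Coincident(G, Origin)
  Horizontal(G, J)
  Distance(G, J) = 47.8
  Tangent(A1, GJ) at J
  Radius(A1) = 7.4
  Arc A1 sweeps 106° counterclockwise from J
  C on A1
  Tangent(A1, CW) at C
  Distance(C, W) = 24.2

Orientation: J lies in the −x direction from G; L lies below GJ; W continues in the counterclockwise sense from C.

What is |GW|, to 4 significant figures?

58.28

G is at the origin; G and J share the same y with |GJ| = 47.8 and J on the −x side, so J = (-47.80, 0.000). A1 meets GJ tangentially, so LJ is at right angles to GJ, so L = J + (0, -7.4) = (-47.80, -7.400). On A1, J sits at bearing 90° from L; a 106° counterclockwise sweep puts C at bearing 196°, so C = L + 7.4·(cos 196°, sin 196°) = (-54.91, -9.440). The tangent condition forces LC to be normal to CW, so CW runs along (−sin 196°, cos 196°); with |CW| = 24.2, W = (-48.24, -32.70). Then |GW| = |W − G| = 58.28.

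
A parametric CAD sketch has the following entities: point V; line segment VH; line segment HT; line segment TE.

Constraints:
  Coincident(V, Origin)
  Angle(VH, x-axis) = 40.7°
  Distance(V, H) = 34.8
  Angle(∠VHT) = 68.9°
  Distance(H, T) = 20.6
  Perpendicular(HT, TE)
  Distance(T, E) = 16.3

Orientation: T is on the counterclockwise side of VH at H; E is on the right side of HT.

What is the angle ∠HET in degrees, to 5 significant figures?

51.647°

V is at the origin; VH runs at 40.7° with length 34.8, so H = 34.8·(cos 40.7°, sin 40.7°) = (26.383, 22.693). ∠VHT = 68.9°, so HT runs at 40.7° + (180° − 68.9°) = 151.80° from the x-axis; with |HT| = 20.6, T = H + 20.6·(cos 151.80°, sin 151.80°) = (8.2282, 32.428). HT ⟂ TE; with |TE| = 16.3 on the right of HT, E = T + 16.3·(0.47255, 0.88130) = (15.931, 46.793). Then cos ∠HET = EH·ET / (|EH||ET|), giving 51.647°.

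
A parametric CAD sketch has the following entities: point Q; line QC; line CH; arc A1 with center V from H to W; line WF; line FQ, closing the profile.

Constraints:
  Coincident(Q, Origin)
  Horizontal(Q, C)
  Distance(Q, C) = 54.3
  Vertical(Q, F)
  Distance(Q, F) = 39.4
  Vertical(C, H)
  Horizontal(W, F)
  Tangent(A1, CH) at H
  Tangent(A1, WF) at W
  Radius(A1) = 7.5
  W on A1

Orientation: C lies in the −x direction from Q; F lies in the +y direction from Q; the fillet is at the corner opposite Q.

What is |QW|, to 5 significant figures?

61.177

Q is at the origin; QC is horizontal with |QC| = 54.3 and C on the −x side, so C = (-54.300, 0.0000). Q and F share the same x with |QF| = 39.4 and F on the +y side, so F = (0.0000, 39.400). The virtual corner opposite Q is at (-54.300, 39.400). A1 meets CH tangentially, so VH is at right angles to CH and A1 meets WF tangentially, so VW is at right angles to WF, with radius 7.5, so the center V sits 7.5 in from both sides at V = (-46.800, 31.900). That places the tangent points at H = (-54.300, 31.900) on CH and W = (-46.800, 39.400) on WF. Then |QW| = |W − Q| = 61.177.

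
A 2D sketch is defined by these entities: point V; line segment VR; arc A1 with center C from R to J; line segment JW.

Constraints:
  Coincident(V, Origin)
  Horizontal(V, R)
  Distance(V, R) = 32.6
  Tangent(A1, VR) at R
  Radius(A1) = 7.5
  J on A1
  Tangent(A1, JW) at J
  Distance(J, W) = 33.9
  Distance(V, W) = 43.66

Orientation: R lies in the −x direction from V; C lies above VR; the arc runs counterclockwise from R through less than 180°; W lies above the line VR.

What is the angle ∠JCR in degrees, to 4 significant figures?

79.15°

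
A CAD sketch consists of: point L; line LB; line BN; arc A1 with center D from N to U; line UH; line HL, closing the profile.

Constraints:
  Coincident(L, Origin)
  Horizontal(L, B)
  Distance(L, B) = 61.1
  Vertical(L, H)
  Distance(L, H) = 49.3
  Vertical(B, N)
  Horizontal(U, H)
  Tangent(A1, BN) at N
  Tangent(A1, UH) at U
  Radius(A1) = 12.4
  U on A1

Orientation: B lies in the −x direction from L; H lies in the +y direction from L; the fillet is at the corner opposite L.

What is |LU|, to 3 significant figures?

69.3

L is at the origin; LB is horizontal with |LB| = 61.1 and B on the −x side, so B = (-61.1, 0.00). L and H share the same x with |LH| = 49.3 and H on the +y side, so H = (0.00, 49.3). The virtual corner opposite L is at (-61.1, 49.3). Tangency of A1 to BN means the radius DN is perpendicular to BN and since A1 is tangent to UH there, DU ⟂ UH, with radius 12.4, so the center D sits 12.4 in from both sides at D = (-48.7, 36.9). That places the tangent points at N = (-61.1, 36.9) on BN and U = (-48.7, 49.3) on UH. Then |LU| = |U − L| = 69.3.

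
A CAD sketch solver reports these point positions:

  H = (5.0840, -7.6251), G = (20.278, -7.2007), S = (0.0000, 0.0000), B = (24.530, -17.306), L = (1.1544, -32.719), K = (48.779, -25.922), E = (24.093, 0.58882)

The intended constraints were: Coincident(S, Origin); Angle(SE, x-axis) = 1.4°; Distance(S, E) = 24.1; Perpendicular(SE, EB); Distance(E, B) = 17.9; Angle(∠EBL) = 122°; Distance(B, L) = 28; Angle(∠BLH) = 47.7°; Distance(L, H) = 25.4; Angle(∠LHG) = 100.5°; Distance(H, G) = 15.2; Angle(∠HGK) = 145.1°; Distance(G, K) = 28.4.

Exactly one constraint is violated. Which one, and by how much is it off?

Distance(G, K) = 28.4 — off by 5.70.

S = (0.00, 0.00) ✓; SE at 1.400° ✓; |SE| = 24.10 ✓; ∠(SE, EB) = 90.00° ✓; |EB| = 17.90 ✓; ∠EBL = 122.0° ✓; |BL| = 28.00 ✓; ∠BLH = 47.70° ✓; |LH| = 25.40 ✓; ∠LHG = 100.5° ✓; |HG| = 15.20 ✓; ∠HGK = 145.1° ✓; |GK| = 34.10 ✗.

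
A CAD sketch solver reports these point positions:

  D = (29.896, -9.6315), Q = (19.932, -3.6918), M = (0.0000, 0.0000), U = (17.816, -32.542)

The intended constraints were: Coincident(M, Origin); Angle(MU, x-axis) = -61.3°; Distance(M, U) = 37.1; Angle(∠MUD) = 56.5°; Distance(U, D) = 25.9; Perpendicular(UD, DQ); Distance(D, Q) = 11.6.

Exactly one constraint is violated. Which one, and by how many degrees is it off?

Perpendicular(UD, DQ) — off by 3.00°.

M = (0.00, 0.00) ✓; MU at -61.30° ✓; |MU| = 37.10 ✓; ∠MUD = 56.50° ✓; |UD| = 25.90 ✓; ∠(UD, DQ) = 87.00° ✗; |DQ| = 11.60 ✓.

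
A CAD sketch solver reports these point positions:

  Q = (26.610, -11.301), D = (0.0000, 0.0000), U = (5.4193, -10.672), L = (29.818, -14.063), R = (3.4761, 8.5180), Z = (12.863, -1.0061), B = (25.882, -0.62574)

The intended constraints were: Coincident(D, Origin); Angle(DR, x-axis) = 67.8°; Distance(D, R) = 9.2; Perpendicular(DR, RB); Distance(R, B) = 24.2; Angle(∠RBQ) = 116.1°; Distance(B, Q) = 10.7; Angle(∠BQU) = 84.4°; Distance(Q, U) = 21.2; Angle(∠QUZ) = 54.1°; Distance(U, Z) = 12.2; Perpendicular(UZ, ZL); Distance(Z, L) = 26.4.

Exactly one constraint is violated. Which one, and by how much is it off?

Distance(Z, L) = 26.4 — off by 5.00.

D = (0.00, 0.00) ✓; DR at 67.80° ✓; |DR| = 9.200 ✓; ∠(DR, RB) = 90.00° ✓; |RB| = 24.20 ✓; ∠RBQ = 116.1° ✓; |BQ| = 10.70 ✓; ∠BQU = 84.40° ✓; |QU| = 21.20 ✓; ∠QUZ = 54.10° ✓; |UZ| = 12.20 ✓; ∠(UZ, ZL) = 90.00° ✓; |ZL| = 21.40 ✗.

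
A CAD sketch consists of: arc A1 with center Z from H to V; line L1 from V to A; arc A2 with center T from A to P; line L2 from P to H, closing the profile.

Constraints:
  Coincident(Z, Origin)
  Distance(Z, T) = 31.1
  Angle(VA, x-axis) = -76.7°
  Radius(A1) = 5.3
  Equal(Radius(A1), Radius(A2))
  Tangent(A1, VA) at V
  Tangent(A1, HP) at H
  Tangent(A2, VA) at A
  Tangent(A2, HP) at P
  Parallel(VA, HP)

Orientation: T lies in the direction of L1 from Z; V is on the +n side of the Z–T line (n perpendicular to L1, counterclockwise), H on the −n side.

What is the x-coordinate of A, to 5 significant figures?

12.312

Tangency of A1 to both parallel lines with radius 5.3 puts V and H at Z ± 5.3·n: V = (5.1578, 1.2193), H = (-5.1578, -1.2193). Equal radii place A and P the same way about T: A = T + 5.3·n = (12.312, -29.047), P = T − 5.3·n = (1.9967, -31.485). So A.x = 12.312.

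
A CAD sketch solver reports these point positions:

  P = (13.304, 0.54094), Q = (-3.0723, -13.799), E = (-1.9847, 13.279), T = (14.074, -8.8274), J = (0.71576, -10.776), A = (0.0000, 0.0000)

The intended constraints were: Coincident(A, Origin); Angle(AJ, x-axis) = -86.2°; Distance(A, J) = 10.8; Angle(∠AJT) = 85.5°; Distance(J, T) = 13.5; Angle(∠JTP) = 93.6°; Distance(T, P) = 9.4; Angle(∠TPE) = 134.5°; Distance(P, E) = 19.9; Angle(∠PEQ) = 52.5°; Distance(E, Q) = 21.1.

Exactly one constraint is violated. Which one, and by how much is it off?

Distance(E, Q) = 21.1 — off by 6.00.

A = (0.00, 0.00) ✓; AJ at -86.20° ✓; |AJ| = 10.80 ✓; ∠AJT = 85.50° ✓; |JT| = 13.50 ✓; ∠JTP = 93.60° ✓; |TP| = 9.400 ✓; ∠TPE = 134.5° ✓; |PE| = 19.90 ✓; ∠PEQ = 52.50° ✓; |EQ| = 27.10 ✗.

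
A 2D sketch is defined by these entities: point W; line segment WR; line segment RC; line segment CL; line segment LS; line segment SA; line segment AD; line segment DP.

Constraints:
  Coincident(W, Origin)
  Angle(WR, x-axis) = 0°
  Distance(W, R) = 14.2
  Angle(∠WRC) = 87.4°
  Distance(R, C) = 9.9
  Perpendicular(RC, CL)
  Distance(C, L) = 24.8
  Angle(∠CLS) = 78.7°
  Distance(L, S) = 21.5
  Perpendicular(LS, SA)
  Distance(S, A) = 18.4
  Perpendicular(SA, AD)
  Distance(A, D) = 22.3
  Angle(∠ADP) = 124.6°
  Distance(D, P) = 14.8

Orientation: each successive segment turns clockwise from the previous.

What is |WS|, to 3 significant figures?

13.4

W is at the origin; WR runs at 0.0° with length 14.2, so R = (14.2, 0.00). ∠WRC = 87.4° gives RC at -92.6° from the x-axis; with |RC| = 9.9, C = (13.8, -9.89). RC is perpendicular to CL, so CL runs at 177°; with |CL| = 24.8, L = (-11.0, -8.76). ∠CLS = 78.7° gives LS at 76.1° from the x-axis; with |LS| = 21.5, S = (-5.86, 12.1). Then |WS| = |S − W| = 13.4.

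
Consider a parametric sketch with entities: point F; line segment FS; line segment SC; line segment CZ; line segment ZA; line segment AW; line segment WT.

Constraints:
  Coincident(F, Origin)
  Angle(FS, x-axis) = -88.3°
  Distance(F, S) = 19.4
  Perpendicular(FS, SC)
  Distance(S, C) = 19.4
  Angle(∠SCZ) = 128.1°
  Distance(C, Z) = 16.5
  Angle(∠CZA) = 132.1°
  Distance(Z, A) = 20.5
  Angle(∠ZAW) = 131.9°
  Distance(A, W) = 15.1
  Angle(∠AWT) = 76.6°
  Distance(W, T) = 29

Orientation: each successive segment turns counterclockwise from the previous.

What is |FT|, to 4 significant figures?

6.932

∠ZAW = 131.9° gives AW at 149.6° from the x-axis; with |AW| = 15.1, W = (12.65, 22.19). ∠AWT = 76.6° gives WT at -107.0° from the x-axis; with |WT| = 29.0, T = (4.169, -5.538). Then |FT| = |T − F| = 6.932.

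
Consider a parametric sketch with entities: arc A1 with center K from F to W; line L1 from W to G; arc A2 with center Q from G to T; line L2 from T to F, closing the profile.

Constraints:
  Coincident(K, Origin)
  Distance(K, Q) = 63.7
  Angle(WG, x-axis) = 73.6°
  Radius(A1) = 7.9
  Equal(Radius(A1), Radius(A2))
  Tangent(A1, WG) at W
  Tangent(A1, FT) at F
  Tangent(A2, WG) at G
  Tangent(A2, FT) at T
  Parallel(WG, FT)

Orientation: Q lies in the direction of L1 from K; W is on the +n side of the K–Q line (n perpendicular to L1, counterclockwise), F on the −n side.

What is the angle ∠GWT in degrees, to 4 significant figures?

13.93°

The slot axis is L1's direction at 73.6°, so u = (cos 73.6°, sin 73.6°) = (0.2823, 0.9593) and n = (−sin 73.6°, cos 73.6°) = (-0.9593, 0.2823). K is at the origin and Q lies 63.7 along u from K, so Q = 63.7·u = (17.99, 61.11). Tangency of A1 to both parallel lines with radius 7.9 puts W and F at K ± 7.9·n: W = (-7.579, 2.230), F = (7.579, -2.230). Equal radii place G and T the same way about Q: G = Q + 7.9·n = (10.41, 63.34), T = Q − 7.9·n = (25.56, 58.88). Then cos ∠GWT = WG·WT / (|WG||WT|), giving 13.93°.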